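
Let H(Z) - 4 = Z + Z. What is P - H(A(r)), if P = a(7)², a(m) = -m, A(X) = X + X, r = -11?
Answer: 89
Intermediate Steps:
A(X) = 2*X
H(Z) = 4 + 2*Z (H(Z) = 4 + (Z + Z) = 4 + 2*Z)
P = 49 (P = (-1*7)² = (-7)² = 49)
P - H(A(r)) = 49 - (4 + 2*(2*(-11))) = 49 - (4 + 2*(-22)) = 49 - (4 - 44) = 49 - 1*(-40) = 49 + 40 = 89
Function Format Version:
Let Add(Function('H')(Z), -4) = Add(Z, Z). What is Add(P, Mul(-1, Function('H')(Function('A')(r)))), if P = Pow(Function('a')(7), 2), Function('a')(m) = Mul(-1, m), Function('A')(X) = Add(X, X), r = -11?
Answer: 89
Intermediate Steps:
Function('A')(X) = Mul(2, X)
Function('H')(Z) = Add(4, Mul(2, Z)) (Function('H')(Z) = Add(4, Add(Z, Z)) = Add(4, Mul(2, Z)))
P = 49 (P = Pow(Mul(-1, 7), 2) = Pow(-7, 2) = 49)
Add(P, Mul(-1, Function('H')(Function('A')(r)))) = Add(49, Mul(-1, Add(4, Mul(2, Mul(2, -11))))) = Add(49, Mul(-1, Add(4, Mul(2, -22)))) = Add(49, Mul(-1, Add(4, -44))) = Add(49, Mul(-1, -40)) = Add(49, 40) = 89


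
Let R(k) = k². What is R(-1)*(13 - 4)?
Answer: 9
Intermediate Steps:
R(-1)*(13 - 4) = (-1)²*(13 - 4) = 1*9 = 9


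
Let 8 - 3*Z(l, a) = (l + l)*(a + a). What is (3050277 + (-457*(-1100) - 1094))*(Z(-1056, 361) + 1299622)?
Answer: 6421494266218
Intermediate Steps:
Z(l, a) = 8/3 - 4*a*l/3 (Z(l, a) = 8/3 - (l + l)*(a + a)/3 = 8/3 - 2*l*2*a/3 = 8/3 - 4*a*l/3)
(3050277 + (-457*(-1100) - 1094))*(Z(-1056, 361) + 1299622) = (3050277 + (-457*(-1100) - 1094))*((8/3 - 4/3*361*(-1056)) + 1299622) = (3050277 + (502700 - 1094))*((8/3 + 508288) + 1299622) = (3050277 + 501606)*(1524872/3 + 1299622) = 3551883*(5423738/3) = 6421494266218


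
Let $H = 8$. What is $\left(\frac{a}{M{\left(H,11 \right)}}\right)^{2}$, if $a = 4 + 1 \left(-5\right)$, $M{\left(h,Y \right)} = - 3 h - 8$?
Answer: $\frac{1}{1024} \approx 0.00097656$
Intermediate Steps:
$M{\left(h,Y \right)} = -8 - 3 h$
$a = -1$ ($a = 4 - 5 = -1$)
$\left(\frac{a}{M{\left(H,11 \right)}}\right)^{2} = \left(- \frac{1}{-8 - 24}\right)^{2} = \left(- \frac{1}{-32}\right)^{2} = \left(\left(-1\right) \left(- \frac{1}{32}\right)\right)^{2} = \left(\frac{1}{32}\right)^{2} = \frac{1}{1024}$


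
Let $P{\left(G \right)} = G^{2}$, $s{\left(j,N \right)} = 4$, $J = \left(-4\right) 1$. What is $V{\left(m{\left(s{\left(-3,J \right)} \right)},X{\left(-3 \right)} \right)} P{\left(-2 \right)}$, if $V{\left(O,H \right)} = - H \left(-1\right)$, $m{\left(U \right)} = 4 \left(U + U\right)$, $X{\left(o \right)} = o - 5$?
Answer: $-32$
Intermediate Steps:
$J = -4$
$X{\left(o \right)} = -5 + o$ ($X{\left(o \right)} = o - 5 = -5 + o$)
$m{\left(U \right)} = 8 U$ ($m{\left(U \right)} = 4 \cdot 2 U = 8 U$)
$V{\left(O,H \right)} = H$
$V{\left(m{\left(s{\left(-3,J \right)} \right)},X{\left(-3 \right)} \right)} P{\left(-2 \right)} = \left(-5 - 3\right) \left(-2\right)^{2} = \left(-8\right) 4 = -32$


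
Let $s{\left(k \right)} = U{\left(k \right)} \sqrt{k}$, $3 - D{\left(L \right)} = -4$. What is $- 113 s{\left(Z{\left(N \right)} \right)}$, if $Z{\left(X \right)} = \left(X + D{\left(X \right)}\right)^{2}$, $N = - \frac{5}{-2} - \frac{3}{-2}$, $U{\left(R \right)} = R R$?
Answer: $-18198763$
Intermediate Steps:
$U{\left(R \right)} = R^{2}$
$D{\left(L \right)} = 7$ ($D{\left(L \right)} = 3 - -4 = 3 + 4 = 7$)
$N = 4$ ($N = \left(-5\right) \left(- \frac{1}{2}\right) - - \frac{3}{2} = \frac{5}{2} + \frac{3}{2} = 4$)
$Z{\left(X \right)} = \left(7 + X\right)^{2}$ ($Z{\left(X \right)} = \left(X + 7\right)^{2} = \left(7 + X\right)^{2}$)
$s{\left(k \right)} = k^{\frac{5}{2}}$ ($s{\left(k \right)} = k^{2} \sqrt{k} = k^{\frac{5}{2}}$)
$- 113 s{\left(Z{\left(N \right)} \right)} = - 113 \left(\left(7 + 4\right)^{2}\right)^{\frac{5}{2}} = - 113 \left(11^{2}\right)^{\frac{5}{2}} = - 113 \cdot 121^{\frac{5}{2}} = \left(-113\right) 161051 = -18198763$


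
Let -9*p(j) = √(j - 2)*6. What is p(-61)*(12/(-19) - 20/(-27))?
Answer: -112*I*√7/513 ≈ -0.57763*I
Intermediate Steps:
p(j) = -2*√(-2 + j)/3 (p(j) = -√(j - 2)*6/9 = -√(-2 + j)*6/9 = -2*√(-2 + j)/3)
p(-61)*(12/(-19) - 20/(-27)) = (-2*√(-2 - 61)/3)*(12/(-19) - 20/(-27)) = (-2*I*√7)*(12*(-1/19) - 20*(-1/27)) = (-2*I*√7)*(-12/19 + 20/27) = -2*I*√7*(56/513) = -112*I*√7/513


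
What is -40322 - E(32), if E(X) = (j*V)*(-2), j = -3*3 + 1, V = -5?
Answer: -40242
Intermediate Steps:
j = -8 (j = -9 + 1 = -8)
E(X) = -80 (E(X) = -8*(-5)*(-2) = 40*(-2) = -80)
-40322 - E(32) = -40322 - 1*(-80) = -40322 + 80 = -40242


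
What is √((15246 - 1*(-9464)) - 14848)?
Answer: √9862 ≈ 99.308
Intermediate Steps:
√((15246 - 1*(-9464)) - 14848) = √((15246 + 9464) - 14848) = √(24710 - 14848) = √9862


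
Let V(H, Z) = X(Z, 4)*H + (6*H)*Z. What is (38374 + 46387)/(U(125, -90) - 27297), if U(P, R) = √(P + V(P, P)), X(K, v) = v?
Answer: -2313721017/745031834 - 2119025*√151/745031834 ≈ -3.1405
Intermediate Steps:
V(H, Z) = 4*H + 6*H*Z (V(H, Z) = 4*H + (6*H)*Z = 4*H + 6*H*Z)
U(P, R) = √(P + 2*P*(2 + 3*P))
(38374 + 46387)/(U(125, -90) - 27297) = (38374 + 46387)/(√(125*(5 + 6*125)) - 27297) = 84761/(√(125*(5 + 750)) - 27297) = 84761/(√(125*755) - 27297) = 84761/(√94375 - 27297) = 84761/(25*√151 - 27297) = 84761/(-27297 + 25*√151)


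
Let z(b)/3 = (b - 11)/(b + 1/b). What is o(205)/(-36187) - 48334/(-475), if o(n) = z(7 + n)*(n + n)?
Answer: 15717343222762/154510347925 ≈ 101.72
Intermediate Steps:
z(b) = 3*(-11 + b)/(b + 1/b) (z(b) = 3*((b - 11)/(b + 1/b)) = 3*((-11 + b)/(b + 1/b)) = 3*(-11 + b)/(b + 1/b))
o(n) = 6*n*(-4 + n)*(7 + n)/(1 + (7 + n)²) (o(n) = (3*(7 + n)*(-11 + (7 + n))/(1 + (7 + n)²))*(n + n) = (3*(7 + n)*(-4 + n)/(1 + (7 + n)²))*(2*n) = (3*(-4 + n)*(7 + n)/(1 + (7 + n)²))*(2*n) = 6*n*(-4 + n)*(7 + n)/(1 + (7 + n)²))
o(205)/(-36187) - 48334/(-475) = (6*205*(-4 + 205)*(7 + 205)/(1 + (7 + 205)²))/(-36187) - 48334/(-475) = (6*205*201*212/(1 + 212²))*(-1/36187) - 48334*(-1/475) = (6*205*201*212/(1 + 44944))*(-1/36187) + 48334/475 = (6*205*201*212/44945)*(-1/36187) + 48334/475 = (6*205*(1/44945)*201*212)*(-1/36187) + 48334/475 = (10482552/8989)*(-1/36187) + 48334/475 = -10482552/325284943 + 48334/475 = 15717343222762/154510347925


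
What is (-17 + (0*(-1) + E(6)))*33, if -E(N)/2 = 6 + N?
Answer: -1353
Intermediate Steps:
E(N) = -12 - 2*N (E(N) = -2*(6 + N) = -12 - 2*N)
(-17 + (0*(-1) + E(6)))*33 = (-17 + (0*(-1) + (-12 - 2*6)))*33 = (-17 + (0 + (-12 - 12)))*33 = (-17 + (0 - 24))*33 = (-17 - 24)*33 = -41*33 = -1353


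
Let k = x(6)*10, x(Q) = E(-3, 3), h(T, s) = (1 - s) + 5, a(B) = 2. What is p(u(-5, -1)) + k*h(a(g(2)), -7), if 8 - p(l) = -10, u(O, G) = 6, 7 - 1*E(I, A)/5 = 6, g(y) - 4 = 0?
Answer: 668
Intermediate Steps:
g(y) = 4 (g(y) = 4 + 0 = 4)
h(T, s) = 6 - s
E(I, A) = 5 (E(I, A) = 35 - 5*6 = 35 - 30 = 5)
x(Q) = 5
p(l) = 18 (p(l) = 8 - 1*(-10) = 8 + 10 = 18)
k = 50 (k = 5*10 = 50)
p(u(-5, -1)) + k*h(a(g(2)), -7) = 18 + 50*(6 - 1*(-7)) = 18 + 50*(6 + 7) = 18 + 50*13 = 18 + 650 = 668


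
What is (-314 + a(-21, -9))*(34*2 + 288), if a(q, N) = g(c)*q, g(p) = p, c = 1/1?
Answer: -119260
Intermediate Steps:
c = 1
a(q, N) = q (a(q, N) = 1*q = q)
(-314 + a(-21, -9))*(34*2 + 288) = (-314 - 21)*(34*2 + 288) = -335*(68 + 288) = -335*356 = -119260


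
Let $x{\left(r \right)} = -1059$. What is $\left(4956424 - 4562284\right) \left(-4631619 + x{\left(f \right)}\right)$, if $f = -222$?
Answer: $-1825923706920$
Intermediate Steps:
$\left(4956424 - 4562284\right) \left(-4631619 + x{\left(f \right)}\right) = \left(4956424 - 4562284\right) \left(-4631619 - 1059\right) = 394140 \left(-4632678\right) = -1825923706920$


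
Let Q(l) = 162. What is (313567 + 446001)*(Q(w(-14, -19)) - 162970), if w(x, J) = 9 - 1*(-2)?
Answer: -123663746944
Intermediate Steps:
w(x, J) = 11 (w(x, J) = 9 + 2 = 11)
(313567 + 446001)*(Q(w(-14, -19)) - 162970) = (313567 + 446001)*(162 - 162970) = 759568*(-162808) = -123663746944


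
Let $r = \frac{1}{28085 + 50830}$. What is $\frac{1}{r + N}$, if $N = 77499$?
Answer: $\frac{78915}{6115833586} \approx 1.2903 \cdot 10^{-5}$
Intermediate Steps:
$r = \frac{1}{78915} \approx 1.2672 \cdot 10^{-5}$
$\frac{1}{r + N} = \frac{1}{\frac{1}{78915} + 77499} = \frac{1}{\frac{6115833586}{78915}} = \frac{78915}{6115833586}$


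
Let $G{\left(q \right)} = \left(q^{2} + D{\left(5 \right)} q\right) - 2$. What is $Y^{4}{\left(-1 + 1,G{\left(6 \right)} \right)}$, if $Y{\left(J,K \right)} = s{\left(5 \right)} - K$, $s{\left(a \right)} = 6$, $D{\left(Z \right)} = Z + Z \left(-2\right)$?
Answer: $16$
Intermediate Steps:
$D{\left(Z \right)} = - Z$ ($D{\left(Z \right)} = Z - 2 Z = - Z$)
$G{\left(q \right)} = -2 + q^{2} - 5 q$ ($G{\left(q \right)} = \left(q^{2} + \left(-1\right) 5 q\right) - 2 = \left(q^{2} - 5 q\right) - 2 = -2 + q^{2} - 5 q$)
$Y{\left(J,K \right)} = 6 - K$
$Y^{4}{\left(-1 + 1,G{\left(6 \right)} \right)} = \left(6 - \left(-2 + 6^{2} - 30\right)\right)^{4} = \left(6 - \left(-2 + 36 - 30\right)\right)^{4} = \left(6 - 4\right)^{4} = 2^{4} = 16$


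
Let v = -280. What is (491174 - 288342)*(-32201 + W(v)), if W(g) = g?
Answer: -6588186192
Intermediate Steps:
(491174 - 288342)*(-32201 + W(v)) = (491174 - 288342)*(-32201 - 280) = 202832*(-32481) = -6588186192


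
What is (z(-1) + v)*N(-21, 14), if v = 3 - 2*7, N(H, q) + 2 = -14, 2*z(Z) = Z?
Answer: 184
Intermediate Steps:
z(Z) = Z/2
N(H, q) = -16 (N(H, q) = -2 - 14 = -16)
v = -11 (v = 3 - 14 = -11)
(z(-1) + v)*N(-21, 14) = ((1/2)*(-1) - 11)*(-16) = (-1/2 - 11)*(-16) = -23/2*(-16) = 184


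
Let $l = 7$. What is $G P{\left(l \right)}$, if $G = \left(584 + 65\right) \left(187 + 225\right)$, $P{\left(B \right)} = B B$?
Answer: $13102012$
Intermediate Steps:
$P{\left(B \right)} = B^{2}$
$G = 267388$ ($G = 649 \cdot 412 = 267388$)
$G P{\left(l \right)} = 267388 \cdot 7^{2} = 267388 \cdot 49 = 13102012$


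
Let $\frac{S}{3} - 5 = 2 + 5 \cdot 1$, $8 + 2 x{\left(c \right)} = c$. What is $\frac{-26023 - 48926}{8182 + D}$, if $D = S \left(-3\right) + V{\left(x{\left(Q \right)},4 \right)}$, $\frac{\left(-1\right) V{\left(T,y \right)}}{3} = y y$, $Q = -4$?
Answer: $- \frac{74949}{8026} \approx -9.3383$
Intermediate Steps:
$x{\left(c \right)} = -4 + \frac{c}{2}$
$V{\left(T,y \right)} = - 3 y^{2}$ ($V{\left(T,y \right)} = - 3 y y = - 3 y^{2}$)
$S = 36$ ($S = 15 + 3 \left(2 + 5 \cdot 1\right) = 15 + 3 \left(2 + 5\right) = 15 + 3 \cdot 7 = 15 + 21 = 36$)
$D = -156$ ($D = 36 \left(-3\right) - 3 \cdot 4^{2} = -108 - 48 = -156$)
$\frac{-26023 - 48926}{8182 + D} = \frac{-26023 - 48926}{8182 - 156} = - \frac{74949}{8026}$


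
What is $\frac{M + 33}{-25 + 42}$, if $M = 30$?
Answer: $\frac{63}{17} \approx 3.7059$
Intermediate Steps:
$\frac{M + 33}{-25 + 42} = \frac{30 + 33}{-25 + 42} = \frac{63}{17}$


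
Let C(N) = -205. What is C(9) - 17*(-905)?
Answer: 15180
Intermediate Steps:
C(9) - 17*(-905) = -205 - 17*(-905) = -205 - 1*(-15385) = -205 + 15385 = 15180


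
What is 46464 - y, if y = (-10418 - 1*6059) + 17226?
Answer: 45715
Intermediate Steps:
y = 749 (y = (-10418 - 6059) + 17226 = -16477 + 17226 = 749)
46464 - y = 46464 - 1*749 = 46464 - 749 = 45715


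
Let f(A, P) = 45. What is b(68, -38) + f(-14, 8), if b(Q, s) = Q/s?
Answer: 821/19 ≈ 43.211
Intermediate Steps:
b(68, -38) + f(-14, 8) = 68/(-38) + 45 = 68*(-1/38) + 45 = -34/19 + 45 = 821/19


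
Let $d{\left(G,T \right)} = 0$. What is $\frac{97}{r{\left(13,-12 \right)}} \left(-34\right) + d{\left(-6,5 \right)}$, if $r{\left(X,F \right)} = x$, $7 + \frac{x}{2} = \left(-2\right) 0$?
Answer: $\frac{1649}{7} \approx 235.57$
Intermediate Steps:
$x = -14$ ($x = -14 + 2 \left(\left(-2\right) 0\right) = -14 + 2 \cdot 0 = -14 + 0 = -14$)
$r{\left(X,F \right)} = -14$
$\frac{97}{r{\left(13,-12 \right)}} \left(-34\right) + d{\left(-6,5 \right)} = \frac{97}{-14} \left(-34\right) + 0 = 97 \left(- \frac{1}{14}\right) \left(-34\right) + 0 = \left(- \frac{97}{14}\right) \left(-34\right) + 0 = \frac{1649}{7} + 0 = \frac{1649}{7}$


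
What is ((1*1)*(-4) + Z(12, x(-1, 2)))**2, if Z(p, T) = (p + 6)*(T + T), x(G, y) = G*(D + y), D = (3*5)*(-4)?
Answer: 4343056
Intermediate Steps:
D = -60 (D = 15*(-4) = -60)
x(G, y) = G*(-60 + y)
Z(p, T) = 2*T*(6 + p) (Z(p, T) = (6 + p)*(2*T) = 2*T*(6 + p))
((1*1)*(-4) + Z(12, x(-1, 2)))**2 = ((1*1)*(-4) + 2*(-(-60 + 2))*(6 + 12))**2 = (1*(-4) + 2*(-1*(-58))*18)**2 = (-4 + 2*58*18)**2 = (-4 + 2088)**2 = 2084**2 = 4343056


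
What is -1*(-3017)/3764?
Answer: 3017/3764 ≈ 0.80154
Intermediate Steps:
-1*(-3017)/3764 = 3017*(1/3764) = 3017/3764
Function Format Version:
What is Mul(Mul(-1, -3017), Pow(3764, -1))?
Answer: Rational(3017, 3764) ≈ 0.80154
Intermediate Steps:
Mul(Mul(-1, -3017), Pow(3764, -1)) = Mul(3017, Rational(1, 3764)) = Rational(3017, 3764)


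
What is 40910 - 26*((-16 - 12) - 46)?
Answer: 42834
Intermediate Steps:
40910 - 26*((-16 - 12) - 46) = 40910 - 26*(-28 - 46) = 40910 - 26*(-74) = 40910 - 1*(-1924) = 40910 + 1924 = 42834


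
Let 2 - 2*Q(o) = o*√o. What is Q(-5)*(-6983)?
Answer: -6983 - 34915*I*√5/2 ≈ -6983.0 - 39036.0*I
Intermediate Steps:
Q(o) = 1 - o^(3/2)/2 (Q(o) = 1 - o*√o/2 = 1 - o^(3/2)/2)
Q(-5)*(-6983) = (1 - (-5)*I*√5/2)*(-6983) = (1 + 5*I*√5/2)*(-6983) = -6983 - 34915*I*√5/2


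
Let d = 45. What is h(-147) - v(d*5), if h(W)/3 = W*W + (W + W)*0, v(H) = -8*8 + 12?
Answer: 64879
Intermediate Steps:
v(H) = -52 (v(H) = -64 + 12 = -52)
h(W) = 3*W² (h(W) = 3*(W*W + (W + W)*0) = 3*(W² + (2*W)*0) = 3*(W² + 0) = 3*W²)
h(-147) - v(d*5) = 3*(-147)² - 1*(-52) = 3*21609 + 52 = 64827 + 52 = 64879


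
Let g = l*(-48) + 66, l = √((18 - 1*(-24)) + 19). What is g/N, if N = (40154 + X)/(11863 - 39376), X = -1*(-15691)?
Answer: -201762/6205 + 146736*√61/6205 ≈ 152.18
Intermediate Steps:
l = √61 (l = √((18 + 24) + 19) = √(42 + 19) = √61 ≈ 7.8102)
X = 15691
N = -6205/3057 (N = (40154 + 15691)/(11863 - 39376) = 55845/(-27513) = 55845*(-1/27513) = -6205/3057 ≈ -2.0298)
g = 66 - 48*√61 (g = √61*(-48) + 66 = -48*√61 + 66 = 66 - 48*√61 ≈ -308.89)
g/N = (66 - 48*√61)/(-6205/3057) = (66 - 48*√61)*(-3057/6205) = -201762/6205 + 146736*√61/6205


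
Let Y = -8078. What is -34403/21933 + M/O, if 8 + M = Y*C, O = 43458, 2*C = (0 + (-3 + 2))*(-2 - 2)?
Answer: -308268431/158860719 ≈ -1.9405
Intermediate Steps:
C = 2 (C = ((0 + (-3 + 2))*(-2 - 2))/2 = ((0 - 1)*(-4))/2 = (-1*(-4))/2 = (½)*4 = 2)
M = -16164 (M = -8 - 8078*2 = -8 - 16156 = -16164)
-34403/21933 + M/O = -34403/21933 - 16164/43458 = -34403*1/21933 - 16164*1/43458 = -34403/21933 - 2694/7243 = -308268431/158860719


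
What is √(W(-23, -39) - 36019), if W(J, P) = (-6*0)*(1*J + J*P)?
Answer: I*√36019 ≈ 189.79*I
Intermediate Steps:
W(J, P) = 0 (W(J, P) = 0*(J + J*P) = 0)
√(W(-23, -39) - 36019) = √(0 - 36019) = √(-36019) = I*√36019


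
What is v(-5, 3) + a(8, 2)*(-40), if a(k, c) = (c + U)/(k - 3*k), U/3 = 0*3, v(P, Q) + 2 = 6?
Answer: 9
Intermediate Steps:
v(P, Q) = 4 (v(P, Q) = -2 + 6 = 4)
U = 0 (U = 3*(0*3) = 3*0 = 0)
a(k, c) = -c/(2*k) (a(k, c) = (c + 0)/(k - 3*k) = c/((-2*k)) = c*(-1/(2*k)) = -c/(2*k))
v(-5, 3) + a(8, 2)*(-40) = 4 - ½*2/8*(-40) = 4 - ½*2*⅛*(-40) = 4 - ⅛*(-40) = 4 + 5 = 9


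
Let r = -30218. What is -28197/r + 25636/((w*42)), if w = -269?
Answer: -228049471/170701482 ≈ -1.3360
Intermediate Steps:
-28197/r + 25636/((w*42)) = -28197/(-30218) + 25636/((-269*42)) = -28197*(-1/30218) + 25636/(-11298) = 28197/30218 + 25636*(-1/11298) = 28197/30218 - 12818/5649 = -228049471/170701482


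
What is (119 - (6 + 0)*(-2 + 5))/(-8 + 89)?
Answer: 101/81 ≈ 1.2469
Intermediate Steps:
(119 - (6 + 0)*(-2 + 5))/(-8 + 89) = (119 - 6*3)/81 = (119 - 1*18)*(1/81) = (119 - 18)*(1/81) = 101*(1/81) = 101/81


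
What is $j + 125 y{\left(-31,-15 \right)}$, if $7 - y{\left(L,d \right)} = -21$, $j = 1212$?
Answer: $4712$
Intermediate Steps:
$y{\left(L,d \right)} = 28$ ($y{\left(L,d \right)} = 7 - -21 = 7 + 21 = 28$)
$j + 125 y{\left(-31,-15 \right)} = 1212 + 125 \cdot 28 = 1212 + 3500 = 4712$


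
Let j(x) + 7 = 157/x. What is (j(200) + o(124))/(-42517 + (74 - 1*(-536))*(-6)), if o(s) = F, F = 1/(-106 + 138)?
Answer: 4947/36941600 ≈ 0.00013391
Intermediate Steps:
j(x) = -7 + 157/x
F = 1/32 ≈ 0.031250
o(s) = 1/32
(j(200) + o(124))/(-42517 + (74 - 1*(-536))*(-6)) = ((-7 + 157/200) + 1/32)/(-42517 + (74 - 1*(-536))*(-6)) = ((-7 + 157*(1/200)) + 1/32)/(-42517 + (74 + 536)*(-6)) = ((-7 + 157/200) + 1/32)/(-42517 + 610*(-6)) = (-1243/200 + 1/32)/(-42517 - 3660) = -4947/800/(-46177) = -4947/800*(-1/46177) = 4947/36941600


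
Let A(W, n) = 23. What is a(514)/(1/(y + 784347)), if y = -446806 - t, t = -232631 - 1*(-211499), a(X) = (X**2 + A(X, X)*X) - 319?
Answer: 98885787427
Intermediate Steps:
a(X) = -319 + X**2 + 23*X (a(X) = (X**2 + 23*X) - 319 = -319 + X**2 + 23*X)
t = -21132 (t = -232631 + 211499 = -21132)
y = -425674 (y = -446806 - 1*(-21132) = -446806 + 21132 = -425674)
a(514)/(1/(y + 784347)) = (-319 + 514**2 + 23*514)/(1/(-425674 + 784347)) = (-319 + 264196 + 11822)/(1/358673) = 275699/(1/358673) = 275699*358673 = 98885787427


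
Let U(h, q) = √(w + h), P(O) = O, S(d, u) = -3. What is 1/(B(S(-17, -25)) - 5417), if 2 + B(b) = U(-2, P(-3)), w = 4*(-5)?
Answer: -5419/29365583 - I*√22/29365583 ≈ -0.00018454 - 1.5973e-7*I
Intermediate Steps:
w = -20
U(h, q) = √(-20 + h)
B(b) = -2 + I*√22 (B(b) = -2 + √(-20 - 2) = -2 + √(-22) = -2 + I*√22)
1/(B(S(-17, -25)) - 5417) = 1/((-2 + I*√22) - 5417) = 1/(-5419 + I*√22)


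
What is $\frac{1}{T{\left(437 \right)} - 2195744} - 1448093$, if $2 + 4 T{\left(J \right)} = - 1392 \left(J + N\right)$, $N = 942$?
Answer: $- \frac{7749140972391}{5351273} \approx -1.4481 \cdot 10^{6}$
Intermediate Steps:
$T{\left(J \right)} = - \frac{655633}{2} - 348 J$ ($T{\left(J \right)} = - \frac{1}{2} + \frac{\left(-1392\right) \left(J + 942\right)}{4} = - \frac{1}{2} + \frac{\left(-1392\right) \left(942 + J\right)}{4} = - \frac{1}{2} + \frac{-1311264 - 1392 J}{4} = - \frac{1}{2} - \left(327816 + 348 J\right) = - \frac{655633}{2} - 348 J$)
$\frac{1}{T{\left(437 \right)} - 2195744} - 1448093 = \frac{1}{\left(- \frac{655633}{2} - 152076\right) - 2195744} - 1448093 = \frac{1}{- \frac{959785}{2} - 2195744} - 1448093 = \frac{1}{- \frac{5351273}{2}} - 1448093 = - \frac{2}{5351273} - 1448093 = - \frac{7749140972391}{5351273}$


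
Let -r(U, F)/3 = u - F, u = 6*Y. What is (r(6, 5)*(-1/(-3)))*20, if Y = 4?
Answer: -380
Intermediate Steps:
u = 24 (u = 6*4 = 24)
r(U, F) = -72 + 3*F (r(U, F) = -3*(24 - F) = -72 + 3*F)
(r(6, 5)*(-1/(-3)))*20 = ((-72 + 3*5)*(-1/(-3)))*20 = ((-72 + 15)*(-⅓*(-1)))*20 = -57*⅓*20 = -19*20 = -380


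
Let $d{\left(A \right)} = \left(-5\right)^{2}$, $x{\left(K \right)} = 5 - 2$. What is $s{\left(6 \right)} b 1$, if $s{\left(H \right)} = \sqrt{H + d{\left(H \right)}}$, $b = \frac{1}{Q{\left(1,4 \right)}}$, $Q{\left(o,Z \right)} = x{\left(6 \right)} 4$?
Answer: $\frac{\sqrt{31}}{12} \approx 0.46398$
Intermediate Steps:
$x{\left(K \right)} = 3$ ($x{\left(K \right)} = 5 - 2 = 3$)
$Q{\left(o,Z \right)} = 12$ ($Q{\left(o,Z \right)} = 3 \cdot 4 = 12$)
$d{\left(A \right)} = 25$
$b = \frac{1}{12} \approx 0.083333$
$s{\left(H \right)} = \sqrt{25 + H}$ ($s{\left(H \right)} = \sqrt{H + 25} = \sqrt{25 + H}$)
$s{\left(6 \right)} b 1 = \sqrt{25 + 6} \cdot \frac{1}{12} \cdot 1 = \sqrt{31} \cdot \frac{1}{12} \cdot 1 = \frac{\sqrt{31}}{12} \cdot 1 = \frac{\sqrt{31}}{12}$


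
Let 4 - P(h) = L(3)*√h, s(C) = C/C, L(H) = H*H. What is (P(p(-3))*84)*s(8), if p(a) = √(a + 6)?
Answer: 336 - 756*3^(¼) ≈ -658.95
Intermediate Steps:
L(H) = H²
p(a) = √(6 + a)
s(C) = 1
P(h) = 4 - 9*√h (P(h) = 4 - 3²*√h = 4 - 9*√h)
(P(p(-3))*84)*s(8) = ((4 - 9*(6 - 3)^(¼))*84)*1 = ((4 - 9*3^(¼))*84)*1 = (336 - 756*3^(¼))*1 = 336 - 756*3^(¼)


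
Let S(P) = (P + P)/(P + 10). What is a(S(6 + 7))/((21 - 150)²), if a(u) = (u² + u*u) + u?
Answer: 650/2934363 ≈ 0.00022151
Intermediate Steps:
S(P) = 2*P/(10 + P) (S(P) = (2*P)/(10 + P) = 2*P/(10 + P))
a(u) = u + 2*u² (a(u) = (u² + u²) + u = 2*u² + u = u + 2*u²)
a(S(6 + 7))/((21 - 150)²) = ((2*(6 + 7)/(10 + (6 + 7)))*(1 + 2*(2*(6 + 7)/(10 + (6 + 7)))))/((21 - 150)²) = ((2*13/(10 + 13))*(1 + 2*(2*13/(10 + 13))))/((-129)²) = ((2*13/23)*(1 + 2*(2*13/23)))/16641 = ((2*13*(1/23))*(1 + 2*(2*13*(1/23))))*(1/16641) = (26*(1 + 2*(26/23))/23)*(1/16641) = (26*(1 + 52/23)/23)*(1/16641) = ((26/23)*(75/23))*(1/16641) = (1950/529)*(1/16641) = 650/2934363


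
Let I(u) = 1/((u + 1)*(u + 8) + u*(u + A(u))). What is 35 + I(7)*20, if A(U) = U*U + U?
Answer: 19655/561 ≈ 35.036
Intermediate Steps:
A(U) = U + U**2 (A(U) = U**2 + U = U + U**2)
I(u) = 1/(u*(u + u*(1 + u)) + (1 + u)*(8 + u)) (I(u) = 1/((u + 1)*(u + 8) + u*(u + u*(1 + u))) = 1/((1 + u)*(8 + u) + u*(u + u*(1 + u))) = 1/(u*(u + u*(1 + u)) + (1 + u)*(8 + u)))
35 + I(7)*20 = 35 + 20/(8 + 7**3 + 3*7**2 + 9*7) = 35 + 20/(8 + 343 + 3*49 + 63) = 35 + 20/(8 + 343 + 147 + 63) = 35 + 20/561 = 19655/561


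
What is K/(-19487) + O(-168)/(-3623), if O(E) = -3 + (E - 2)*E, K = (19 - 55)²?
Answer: -561185667/70601401 ≈ -7.9486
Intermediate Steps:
K = 1296 (K = (-36)² = 1296)
O(E) = -3 + E*(-2 + E) (O(E) = -3 + (-2 + E)*E = -3 + E*(-2 + E))
K/(-19487) + O(-168)/(-3623) = 1296/(-19487) + (-3 + (-168)² - 2*(-168))/(-3623) = 1296*(-1/19487) + (-3 + 28224 + 336)*(-1/3623) = -1296/19487 + 28557*(-1/3623) = -1296/19487 - 28557/3623 = -561185667/70601401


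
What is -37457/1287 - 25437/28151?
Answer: -1087189426/36230337 ≈ -30.008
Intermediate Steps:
-37457/1287 - 25437/28151 = -1087189426/36230337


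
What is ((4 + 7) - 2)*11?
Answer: 99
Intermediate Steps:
((4 + 7) - 2)*11 = (11 - 2)*11 = 9*11 = 99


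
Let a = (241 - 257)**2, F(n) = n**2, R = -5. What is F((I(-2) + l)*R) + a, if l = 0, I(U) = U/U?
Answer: 281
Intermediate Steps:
I(U) = 1
a = 256 (a = (-16)**2 = 256)
F((I(-2) + l)*R) + a = ((1 + 0)*(-5))**2 + 256 = (1*(-5))**2 + 256 = (-5)**2 + 256 = 25 + 256 = 281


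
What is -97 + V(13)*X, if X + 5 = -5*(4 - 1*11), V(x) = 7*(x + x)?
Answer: 5363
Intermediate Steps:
V(x) = 14*x (V(x) = 7*(2*x) = 14*x)
X = 30 (X = -5 - 5*(4 - 1*11) = -5 - 5*(4 - 11) = -5 - 5*(-7) = -5 + 35 = 30)
-97 + V(13)*X = -97 + (14*13)*30 = -97 + 182*30 = -97 + 5460 = 5363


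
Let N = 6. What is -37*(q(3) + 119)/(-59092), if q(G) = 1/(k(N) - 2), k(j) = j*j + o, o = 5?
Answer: 7807/104754 ≈ 0.074527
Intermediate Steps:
k(j) = 5 + j² (k(j) = j*j + 5 = j² + 5 = 5 + j²)
q(G) = 1/39 (q(G) = 1/((5 + 6²) - 2) = 1/((5 + 36) - 2) = 1/(41 - 2) = 1/39)
-37*(q(3) + 119)/(-59092) = -37*(1/39 + 119)/(-59092) = -37*4642/39*(-1/59092) = -171754/39*(-1/59092) = 7807/104754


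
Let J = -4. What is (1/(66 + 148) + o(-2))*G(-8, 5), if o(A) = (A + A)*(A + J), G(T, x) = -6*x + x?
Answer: -128425/214 ≈ -600.12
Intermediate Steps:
G(T, x) = -5*x
o(A) = 2*A*(-4 + A) (o(A) = (A + A)*(A - 4) = (2*A)*(-4 + A) = 2*A*(-4 + A))
(1/(66 + 148) + o(-2))*G(-8, 5) = (1/(66 + 148) + 2*(-2)*(-4 - 2))*(-5*5) = (1/214 + 2*(-2)*(-6))*(-25) = (1/214 + 24)*(-25) = (5137/214)*(-25) = -128425/214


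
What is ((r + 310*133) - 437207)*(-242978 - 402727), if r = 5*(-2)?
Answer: 255690785835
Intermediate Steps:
r = -10
((r + 310*133) - 437207)*(-242978 - 402727) = ((-10 + 310*133) - 437207)*(-242978 - 402727) = ((-10 + 41230) - 437207)*(-645705) = (41220 - 437207)*(-645705) = -395987*(-645705) = 255690785835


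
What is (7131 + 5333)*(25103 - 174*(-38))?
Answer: 395295760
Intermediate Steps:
(7131 + 5333)*(25103 - 174*(-38)) = 12464*(25103 + 6612) = 12464*31715 = 395295760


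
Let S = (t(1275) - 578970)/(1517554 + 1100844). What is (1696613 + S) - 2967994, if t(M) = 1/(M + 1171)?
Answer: -8142690086003167/6404601508 ≈ -1.2714e+6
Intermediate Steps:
t(M) = 1/(1171 + M)
S = -1416160619/6404601508 (S = (1/(1171 + 1275) - 578970)/(1517554 + 1100844) = (1/2446 - 578970)/2618398 = (1/2446 - 578970)*(1/2618398) = -1416160619/2446*1/2618398 = -1416160619/6404601508 ≈ -0.22112)
(1696613 + S) - 2967994 = (1696613 - 1416160619/6404601508) - 2967994 = 10866128762131785/6404601508 - 2967994 = -8142690086003167/6404601508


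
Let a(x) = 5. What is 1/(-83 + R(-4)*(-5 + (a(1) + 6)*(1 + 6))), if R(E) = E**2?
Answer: 1/1069 ≈ 0.00093545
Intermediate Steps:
1/(-83 + R(-4)*(-5 + (a(1) + 6)*(1 + 6))) = 1/(-83 + (-4)**2*(-5 + (5 + 6)*(1 + 6))) = 1/(-83 + 16*(-5 + 11*7)) = 1/(-83 + 16*(-5 + 77)) = 1/(-83 + 16*72) = 1/(-83 + 1152) = 1/1069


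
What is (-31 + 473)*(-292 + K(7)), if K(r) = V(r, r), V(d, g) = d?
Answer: -125970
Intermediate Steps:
K(r) = r
(-31 + 473)*(-292 + K(7)) = (-31 + 473)*(-292 + 7) = 442*(-285) = -125970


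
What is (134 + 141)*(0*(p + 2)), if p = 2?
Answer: 0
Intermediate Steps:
(134 + 141)*(0*(p + 2)) = (134 + 141)*(0*(2 + 2)) = 275*(0*4) = 275*0 = 0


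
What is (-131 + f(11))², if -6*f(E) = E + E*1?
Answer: 163216/9 ≈ 18135.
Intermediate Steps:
f(E) = -E/3 (f(E) = -(E + E*1)/6 = -(E + E)/6 = -E/3)
(-131 + f(11))² = (-131 - ⅓*11)² = (-131 - 11/3)² = (-404/3)² = 163216/9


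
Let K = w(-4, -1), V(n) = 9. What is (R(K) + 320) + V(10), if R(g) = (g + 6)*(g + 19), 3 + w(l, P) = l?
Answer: 317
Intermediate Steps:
w(l, P) = -3 + l
K = -7 (K = -3 - 4 = -7)
R(g) = (6 + g)*(19 + g)
(R(K) + 320) + V(10) = ((114 + (-7)² + 25*(-7)) + 320) + 9 = ((114 + 49 - 175) + 320) + 9 = (-12 + 320) + 9 = 308 + 9 = 317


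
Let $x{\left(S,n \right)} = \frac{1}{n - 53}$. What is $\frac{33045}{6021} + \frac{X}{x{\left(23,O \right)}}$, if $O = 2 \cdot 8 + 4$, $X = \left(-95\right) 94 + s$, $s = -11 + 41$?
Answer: $\frac{589466915}{2007} \approx 2.9371 \cdot 10^{5}$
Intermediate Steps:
$s = 30$
$X = -8900$ ($X = \left(-95\right) 94 + 30 = -8930 + 30 = -8900$)
$O = 20$ ($O = 16 + 4 = 20$)
$x{\left(S,n \right)} = \frac{1}{-53 + n}$
$\frac{33045}{6021} + \frac{X}{x{\left(23,O \right)}} = \frac{33045}{6021} - \frac{8900}{\frac{1}{-53 + 20}} = 33045 \cdot \frac{1}{6021} - \frac{8900}{\frac{1}{-33}} = \frac{11015}{2007} - \frac{8900}{- \frac{1}{33}} = \frac{11015}{2007} - -293700 = \frac{11015}{2007} + 293700 = \frac{589466915}{2007}$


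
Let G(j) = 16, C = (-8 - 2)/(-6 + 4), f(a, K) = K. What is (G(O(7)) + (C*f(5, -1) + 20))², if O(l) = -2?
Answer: 961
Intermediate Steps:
C = 5 (C = -10/(-2) = -10*(-½) = 5)
(G(O(7)) + (C*f(5, -1) + 20))² = (16 + (5*(-1) + 20))² = (16 + (-5 + 20))² = (16 + 15)² = 31² = 961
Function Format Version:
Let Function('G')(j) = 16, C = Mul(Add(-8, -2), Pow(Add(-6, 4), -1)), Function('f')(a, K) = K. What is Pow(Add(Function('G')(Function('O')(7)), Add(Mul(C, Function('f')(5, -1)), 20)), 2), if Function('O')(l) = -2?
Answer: 961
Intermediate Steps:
C = 5 (C = Mul(-10, Pow(-2, -1)) = Mul(-10, Rational(-1, 2)) = 5)
Pow(Add(Function('G')(Function('O')(7)), Add(Mul(C, Function('f')(5, -1)), 20)), 2) = Pow(Add(16, Add(Mul(5, -1), 20)), 2) = Pow(Add(16, Add(-5, 20)), 2) = Pow(Add(16, 15), 2) = Pow(31, 2) = 961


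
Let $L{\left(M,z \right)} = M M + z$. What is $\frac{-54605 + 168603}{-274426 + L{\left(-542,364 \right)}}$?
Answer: $\frac{56999}{9851} \approx 5.7861$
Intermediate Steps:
$L{\left(M,z \right)} = z + M^{2}$ ($L{\left(M,z \right)} = M^{2} + z = z + M^{2}$)
$\frac{-54605 + 168603}{-274426 + L{\left(-542,364 \right)}} = \frac{-54605 + 168603}{-274426 + \left(364 + \left(-542\right)^{2}\right)} = \frac{113998}{-274426 + \left(364 + 293764\right)} = \frac{113998}{-274426 + 294128} = \frac{113998}{19702} = 113998 \cdot \frac{1}{19702} = \frac{56999}{9851}$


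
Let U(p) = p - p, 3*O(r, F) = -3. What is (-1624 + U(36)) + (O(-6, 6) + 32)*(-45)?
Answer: -3019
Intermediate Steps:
O(r, F) = -1 (O(r, F) = (⅓)*(-3) = -1)
U(p) = 0
(-1624 + U(36)) + (O(-6, 6) + 32)*(-45) = (-1624 + 0) + (-1 + 32)*(-45) = -1624 + 31*(-45) = -1624 - 1395 = -3019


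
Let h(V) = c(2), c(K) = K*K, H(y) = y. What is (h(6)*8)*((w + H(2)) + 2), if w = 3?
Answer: 224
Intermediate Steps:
c(K) = K²
h(V) = 4 (h(V) = 2² = 4)
(h(6)*8)*((w + H(2)) + 2) = (4*8)*((3 + 2) + 2) = 32*(5 + 2) = 32*7 = 224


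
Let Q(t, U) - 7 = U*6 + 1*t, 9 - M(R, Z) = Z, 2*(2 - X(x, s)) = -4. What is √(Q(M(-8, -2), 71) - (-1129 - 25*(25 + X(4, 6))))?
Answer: √2298 ≈ 47.937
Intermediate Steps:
X(x, s) = 4 (X(x, s) = 2 - ½*(-4) = 2 + 2 = 4)
M(R, Z) = 9 - Z
Q(t, U) = 7 + t + 6*U (Q(t, U) = 7 + (U*6 + 1*t) = 7 + (6*U + t) = 7 + (t + 6*U) = 7 + t + 6*U)
√(Q(M(-8, -2), 71) - (-1129 - 25*(25 + X(4, 6)))) = √((7 + (9 - 1*(-2)) + 6*71) - (-1129 - 25*(25 + 4))) = √((7 + (9 + 2) + 426) - (-1129 - 25*29)) = √((7 + 11 + 426) - (-1129 - 1*725)) = √(444 - (-1129 - 725)) = √(444 - 1*(-1854)) = √(444 + 1854) = √2298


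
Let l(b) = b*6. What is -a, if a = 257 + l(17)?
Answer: -359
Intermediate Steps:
l(b) = 6*b
a = 359 (a = 257 + 6*17 = 257 + 102 = 359)
-a = -1*359 = -359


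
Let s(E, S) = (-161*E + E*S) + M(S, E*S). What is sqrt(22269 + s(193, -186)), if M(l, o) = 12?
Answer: I*sqrt(44690) ≈ 211.4*I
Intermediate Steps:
s(E, S) = 12 - 161*E + E*S (s(E, S) = (-161*E + E*S) + 12 = 12 - 161*E + E*S)
sqrt(22269 + s(193, -186)) = sqrt(22269 + (12 - 161*193 + 193*(-186))) = sqrt(22269 + (12 - 31073 - 35898)) = sqrt(22269 - 66959) = sqrt(-44690) = I*sqrt(44690)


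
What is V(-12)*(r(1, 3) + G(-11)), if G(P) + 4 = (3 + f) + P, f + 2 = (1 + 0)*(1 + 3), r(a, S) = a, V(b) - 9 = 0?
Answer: -81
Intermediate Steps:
V(b) = 9 (V(b) = 9 + 0 = 9)
f = 2 (f = -2 + (1 + 0)*(1 + 3) = -2 + 1*4 = -2 + 4 = 2)
G(P) = 1 + P (G(P) = -4 + ((3 + 2) + P) = -4 + (5 + P) = 1 + P)
V(-12)*(r(1, 3) + G(-11)) = 9*(1 + (1 - 11)) = 9*(1 - 10) = 9*(-9) = -81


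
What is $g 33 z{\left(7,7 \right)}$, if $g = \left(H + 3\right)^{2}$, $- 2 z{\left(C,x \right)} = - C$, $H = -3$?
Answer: $0$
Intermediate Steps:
$z{\left(C,x \right)} = \frac{C}{2}$ ($z{\left(C,x \right)} = - \frac{\left(-1\right) C}{2} = \frac{C}{2}$)
$g = 0$ ($g = \left(-3 + 3\right)^{2} = 0^{2} = 0$)
$g 33 z{\left(7,7 \right)} = 0 \cdot 33 \cdot \frac{1}{2} \cdot 7 = 0 \cdot \frac{7}{2} = 0$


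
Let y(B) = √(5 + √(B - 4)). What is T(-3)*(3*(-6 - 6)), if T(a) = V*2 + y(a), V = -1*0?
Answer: -36*√(5 + I*√7) ≈ -83.1 - 20.631*I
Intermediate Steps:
V = 0
y(B) = √(5 + √(-4 + B))
T(a) = √(5 + √(-4 + a)) (T(a) = 0*2 + √(5 + √(-4 + a)) = 0 + √(5 + √(-4 + a)) = √(5 + √(-4 + a)))
T(-3)*(3*(-6 - 6)) = √(5 + √(-4 - 3))*(3*(-6 - 6)) = √(5 + √(-7))*(3*(-12)) = √(5 + I*√7)*(-36) = -36*√(5 + I*√7)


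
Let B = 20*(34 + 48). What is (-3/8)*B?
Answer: -615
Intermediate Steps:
B = 1640 (B = 20*82 = 1640)
(-3/8)*B = -3/8*1640 = -615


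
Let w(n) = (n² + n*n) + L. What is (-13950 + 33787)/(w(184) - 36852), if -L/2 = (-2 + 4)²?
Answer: 19837/30852 ≈ 0.64297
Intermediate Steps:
L = -8 (L = -2*(-2 + 4)² = -2*2² = -2*4 = -8)
w(n) = -8 + 2*n² (w(n) = (n² + n*n) - 8 = (n² + n²) - 8 = 2*n² - 8 = -8 + 2*n²)
(-13950 + 33787)/(w(184) - 36852) = (-13950 + 33787)/((-8 + 2*184²) - 36852) = 19837/((-8 + 2*33856) - 36852) = 19837/((-8 + 67712) - 36852) = 19837/(67704 - 36852) = 19837/30852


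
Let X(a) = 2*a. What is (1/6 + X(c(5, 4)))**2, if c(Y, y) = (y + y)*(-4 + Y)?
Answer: 9409/36 ≈ 261.36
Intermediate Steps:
c(Y, y) = 2*y*(-4 + Y) (c(Y, y) = (2*y)*(-4 + Y) = 2*y*(-4 + Y))
(1/6 + X(c(5, 4)))**2 = (1/6 + 2*(2*4*(-4 + 5)))**2 = (1/6 + 2*(2*4*1))**2 = (1/6 + 2*8)**2 = (1/6 + 16)**2 = (97/6)**2 = 9409/36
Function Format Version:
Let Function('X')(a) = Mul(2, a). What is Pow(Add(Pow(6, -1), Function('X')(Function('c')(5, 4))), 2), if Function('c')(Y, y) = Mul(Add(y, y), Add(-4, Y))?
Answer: Rational(9409, 36) ≈ 261.36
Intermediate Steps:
Function('c')(Y, y) = Mul(2, y, Add(-4, Y)) (Function('c')(Y, y) = Mul(Mul(2, y), Add(-4, Y)) = Mul(2, y, Add(-4, Y)))
Pow(Add(Pow(6, -1), Function('X')(Function('c')(5, 4))), 2) = Pow(Add(Pow(6, -1), Mul(2, Mul(2, 4, Add(-4, 5)))), 2) = Pow(Add(Rational(1, 6), Mul(2, Mul(2, 4, 1))), 2) = Pow(Add(Rational(1, 6), Mul(2, 8)), 2) = Pow(Add(Rational(1, 6), 16), 2) = Pow(Rational(97, 6), 2) = Rational(9409, 36)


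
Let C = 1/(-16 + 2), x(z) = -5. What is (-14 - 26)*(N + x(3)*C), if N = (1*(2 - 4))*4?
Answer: 2140/7 ≈ 305.71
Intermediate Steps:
C = -1/14 (C = 1/(-14) = -1/14 ≈ -0.071429)
N = -8 (N = (1*(-2))*4 = -2*4 = -8)
(-14 - 26)*(N + x(3)*C) = (-14 - 26)*(-8 - 5*(-1/14)) = -40*(-8 + 5/14) = -40*(-107/14) = 2140/7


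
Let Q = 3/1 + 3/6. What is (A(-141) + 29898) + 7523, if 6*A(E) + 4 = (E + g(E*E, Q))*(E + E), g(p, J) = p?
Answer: -2671079/3 ≈ -8.9036e+5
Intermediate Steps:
Q = 7/2 (Q = 3*1 + 3*(⅙) = 3 + ½ = 7/2 ≈ 3.5000)
A(E) = -⅔ + E*(E + E²)/3 (A(E) = -⅔ + ((E + E*E)*(E + E))/6 = -⅔ + ((E + E²)*(2*E))/6 = -⅔ + (2*E*(E + E²))/6 = -⅔ + E*(E + E²)/3)
(A(-141) + 29898) + 7523 = ((-⅔ + (⅓)*(-141)² + (⅓)*(-141)³) + 29898) + 7523 = ((-⅔ + (⅓)*19881 + (⅓)*(-2803221)) + 29898) + 7523 = ((-⅔ + 6627 - 934407) + 29898) + 7523 = (-2783342/3 + 29898) + 7523 = -2693648/3 + 7523 = -2671079/3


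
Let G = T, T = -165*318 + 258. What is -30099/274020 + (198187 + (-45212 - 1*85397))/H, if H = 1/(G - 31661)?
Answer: -517712342725993/91340 ≈ -5.6680e+9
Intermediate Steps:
T = -52212 (T = -52470 + 258 = -52212)
G = -52212
H = -1/83873 (H = 1/(-52212 - 31661) = 1/(-83873) = -1/83873 ≈ -1.1923e-5)
-30099/274020 + (198187 + (-45212 - 1*85397))/H = -30099/274020 + (198187 + (-45212 - 1*85397))/(-1/83873) = -30099*1/274020 + (198187 + (-45212 - 85397))*(-83873) = -10033/91340 + (198187 - 130609)*(-83873) = -10033/91340 + 67578*(-83873) = -10033/91340 - 5667969594 = -517712342725993/91340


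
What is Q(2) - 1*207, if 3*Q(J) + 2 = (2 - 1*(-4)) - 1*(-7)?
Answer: -610/3 ≈ -203.33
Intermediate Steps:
Q(J) = 11/3 (Q(J) = -⅔ + ((2 - 1*(-4)) - 1*(-7))/3 = -⅔ + ((2 + 4) + 7)/3 = -⅔ + (6 + 7)/3 = -⅔ + (⅓)*13 = -⅔ + 13/3 = 11/3)
Q(2) - 1*207 = 11/3 - 1*207 = 11/3 - 207 = -610/3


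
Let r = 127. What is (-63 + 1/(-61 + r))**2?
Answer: 17280649/4356 ≈ 3967.1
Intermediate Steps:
(-63 + 1/(-61 + r))**2 = (-63 + 1/(-61 + 127))**2 = (-63 + 1/66)**2 = (-4157/66)**2 = 17280649/4356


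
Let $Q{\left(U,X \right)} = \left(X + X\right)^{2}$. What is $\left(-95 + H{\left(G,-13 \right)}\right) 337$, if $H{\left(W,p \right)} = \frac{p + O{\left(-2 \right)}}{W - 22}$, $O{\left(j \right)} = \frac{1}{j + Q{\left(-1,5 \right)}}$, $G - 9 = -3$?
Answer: $- \frac{49770519}{1568} \approx -31741.0$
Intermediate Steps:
$G = 6$ ($G = 9 - 3 = 6$)
$Q{\left(U,X \right)} = 4 X^{2}$ ($Q{\left(U,X \right)} = \left(2 X\right)^{2} = 4 X^{2}$)
$O{\left(j \right)} = \frac{1}{100 + j}$ ($O{\left(j \right)} = \frac{1}{j + 4 \cdot 5^{2}} = \frac{1}{j + 4 \cdot 25} = \frac{1}{j + 100} = \frac{1}{100 + j}$)
$H{\left(W,p \right)} = \frac{\frac{1}{98} + p}{-22 + W}$ ($H{\left(W,p \right)} = \frac{p + \frac{1}{100 - 2}}{W - 22} = \frac{p + \frac{1}{98}}{-22 + W} = \frac{\frac{1}{98} + p}{-22 + W}$)
$\left(-95 + H{\left(G,-13 \right)}\right) 337 = \left(-95 + \frac{\frac{1}{98} - 13}{-22 + 6}\right) 337 = \left(-95 + \frac{1}{-16} \left(- \frac{1273}{98}\right)\right) 337 = \left(-95 - - \frac{1273}{1568}\right) 337 = \left(-95 + \frac{1273}{1568}\right) 337 = \left(- \frac{147687}{1568}\right) 337 = - \frac{49770519}{1568}$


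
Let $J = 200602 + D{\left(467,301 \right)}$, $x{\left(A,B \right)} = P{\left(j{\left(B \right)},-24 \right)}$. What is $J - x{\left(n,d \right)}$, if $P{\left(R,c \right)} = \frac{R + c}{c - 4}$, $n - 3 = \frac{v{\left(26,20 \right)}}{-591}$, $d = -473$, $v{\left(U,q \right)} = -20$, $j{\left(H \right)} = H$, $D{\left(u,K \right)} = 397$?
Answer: $\frac{803925}{4} \approx 2.0098 \cdot 10^{5}$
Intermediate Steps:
$n = \frac{1793}{591}$ ($n = 3 - \frac{20}{-591} = 3 - - \frac{20}{591} = 3 + \frac{20}{591} = \frac{1793}{591} \approx 3.0338$)
$P{\left(R,c \right)} = \frac{R + c}{-4 + c}$
$x{\left(A,B \right)} = \frac{6}{7} - \frac{B}{28}$ ($x{\left(A,B \right)} = \frac{B - 24}{-4 - 24} = \frac{-24 + B}{-28} = - \frac{-24 + B}{28} = \frac{6}{7} - \frac{B}{28}$)
$J = 200999$ ($J = 200602 + 397 = 200999$)
$J - x{\left(n,d \right)} = 200999 - \left(\frac{6}{7} - - \frac{473}{28}\right) = 200999 - \left(\frac{6}{7} + \frac{473}{28}\right) = 200999 - \frac{71}{4} = \frac{803925}{4}$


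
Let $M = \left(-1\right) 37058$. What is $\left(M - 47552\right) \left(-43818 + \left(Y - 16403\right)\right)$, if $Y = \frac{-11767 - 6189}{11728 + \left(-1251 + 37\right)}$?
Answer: $\frac{26786745472750}{5257} \approx 5.0954 \cdot 10^{9}$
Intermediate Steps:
$M = -37058$
$Y = - \frac{8978}{5257}$ ($Y = - \frac{17956}{11728 - 1214} = - \frac{17956}{10514} = \left(-17956\right) \frac{1}{10514} = - \frac{8978}{5257} \approx -1.7078$)
$\left(M - 47552\right) \left(-43818 + \left(Y - 16403\right)\right) = \left(-37058 - 47552\right) \left(-43818 - \frac{86239549}{5257}\right) = - 84610 \left(-43818 - \frac{86239549}{5257}\right) = \left(-84610\right) \left(- \frac{316590775}{5257}\right) = \frac{26786745472750}{5257}$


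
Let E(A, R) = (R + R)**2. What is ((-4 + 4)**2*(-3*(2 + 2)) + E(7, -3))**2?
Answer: 1296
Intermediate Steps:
E(A, R) = 4*R**2 (E(A, R) = (2*R)**2 = 4*R**2)
((-4 + 4)**2*(-3*(2 + 2)) + E(7, -3))**2 = ((-4 + 4)**2*(-3*(2 + 2)) + 4*(-3)**2)**2 = (0**2*(-3*4) + 4*9)**2 = (0*(-12) + 36)**2 = (0 + 36)**2 = 36**2 = 1296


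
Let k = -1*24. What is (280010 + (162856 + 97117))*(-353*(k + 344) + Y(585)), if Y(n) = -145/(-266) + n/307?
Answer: -4980986459530285/81662 ≈ -6.0995e+10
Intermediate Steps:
k = -24
Y(n) = 145/266 + n/307 (Y(n) = -145*(-1/266) + n*(1/307) = 145/266 + n/307)
(280010 + (162856 + 97117))*(-353*(k + 344) + Y(585)) = (280010 + (162856 + 97117))*(-353*(-24 + 344) + (145/266 + (1/307)*585)) = (280010 + 259973)*(-353*320 + (145/266 + 585/307)) = 539983*(-112960 + 200125/81662) = 539983*(-9224339395/81662) = -4980986459530285/81662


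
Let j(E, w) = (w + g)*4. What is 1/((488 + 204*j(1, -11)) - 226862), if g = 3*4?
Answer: -1/225558 ≈ -4.4335e-6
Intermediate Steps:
g = 12
j(E, w) = 48 + 4*w (j(E, w) = (w + 12)*4 = (12 + w)*4 = 48 + 4*w)
1/((488 + 204*j(1, -11)) - 226862) = 1/((488 + 204*(48 + 4*(-11))) - 226862) = 1/((488 + 204*(48 - 44)) - 226862) = 1/((488 + 204*4) - 226862) = 1/((488 + 816) - 226862) = 1/(1304 - 226862) = 1/(-225558) = -1/225558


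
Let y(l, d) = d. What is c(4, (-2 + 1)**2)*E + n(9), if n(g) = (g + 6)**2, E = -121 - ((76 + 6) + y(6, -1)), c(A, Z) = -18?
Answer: 3861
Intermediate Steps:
E = -202 (E = -121 - ((76 + 6) - 1) = -121 - (82 - 1) = -121 - 1*81 = -121 - 81 = -202)
n(g) = (6 + g)**2
c(4, (-2 + 1)**2)*E + n(9) = -18*(-202) + (6 + 9)**2 = 3636 + 15**2 = 3636 + 225 = 3861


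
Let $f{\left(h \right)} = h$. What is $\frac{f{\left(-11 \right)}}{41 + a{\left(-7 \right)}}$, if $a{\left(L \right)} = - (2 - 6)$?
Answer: $- \frac{11}{45} \approx -0.24444$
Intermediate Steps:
$a{\left(L \right)} = 4$ ($a{\left(L \right)} = - (2 - 6) = \left(-1\right) \left(-4\right) = 4$)
$\frac{f{\left(-11 \right)}}{41 + a{\left(-7 \right)}} = \frac{1}{41 + 4} \left(-11\right) = \frac{1}{45} \left(-11\right) = - \frac{11}{45}$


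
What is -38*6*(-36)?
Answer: 8208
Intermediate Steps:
-38*6*(-36) = -228*(-36) = 8208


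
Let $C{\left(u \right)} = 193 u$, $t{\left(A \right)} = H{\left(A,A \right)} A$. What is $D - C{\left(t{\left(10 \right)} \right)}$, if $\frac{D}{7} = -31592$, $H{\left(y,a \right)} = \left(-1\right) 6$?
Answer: $-209564$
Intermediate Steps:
$H{\left(y,a \right)} = -6$
$t{\left(A \right)} = - 6 A$
$D = -221144$ ($D = 7 \left(-31592\right) = -221144$)
$D - C{\left(t{\left(10 \right)} \right)} = -221144 - 193 \left(\left(-6\right) 10\right) = -221144 - 193 \left(-60\right) = -221144 - -11580 = -221144 + 11580 = -209564$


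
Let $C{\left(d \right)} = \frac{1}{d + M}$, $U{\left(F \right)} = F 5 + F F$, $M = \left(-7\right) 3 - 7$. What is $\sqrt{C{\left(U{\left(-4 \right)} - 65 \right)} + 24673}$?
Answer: $\frac{24 \sqrt{403035}}{97} \approx 157.08$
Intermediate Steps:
$M = -28$ ($M = -21 - 7 = -28$)
$U{\left(F \right)} = F^{2} + 5 F$ ($U{\left(F \right)} = 5 F + F^{2} = F^{2} + 5 F$)
$C{\left(d \right)} = \frac{1}{-28 + d}$ ($C{\left(d \right)} = \frac{1}{d - 28} = \frac{1}{-28 + d}$)
$\sqrt{C{\left(U{\left(-4 \right)} - 65 \right)} + 24673} = \sqrt{\frac{1}{-28 - \left(65 + 4 \left(5 - 4\right)\right)} + 24673} = \sqrt{\frac{1}{-28 - 69} + 24673} = \sqrt{\frac{1}{-97} + 24673} = \sqrt{- \frac{1}{97} + 24673} = \sqrt{\frac{2393280}{97}} = \frac{24 \sqrt{403035}}{97}$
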